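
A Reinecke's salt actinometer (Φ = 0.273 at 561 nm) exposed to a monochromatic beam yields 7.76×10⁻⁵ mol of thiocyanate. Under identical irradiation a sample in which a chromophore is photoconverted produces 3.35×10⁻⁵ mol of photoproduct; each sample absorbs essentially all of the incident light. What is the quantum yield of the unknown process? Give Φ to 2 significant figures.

Photons absorbed by the actinometer: 7.76×10⁻⁵ / 0.273 = 2.842×10⁻⁴ mol.
Φ(unknown) = 3.35×10⁻⁵ / 2.842×10⁻⁴ = 0.12.

Φ = 0.12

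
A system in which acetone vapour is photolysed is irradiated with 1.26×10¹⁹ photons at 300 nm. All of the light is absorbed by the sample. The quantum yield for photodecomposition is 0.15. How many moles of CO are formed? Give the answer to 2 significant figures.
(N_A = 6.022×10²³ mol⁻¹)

Moles of photons: 1.26×10¹⁹ / 6.022×10²³ = 2.092×10⁻⁵ mol.
Product: Φ × n_abs = 0.15 × 2.092×10⁻⁵ = 3.138×10⁻⁶ mol.

3.1×10⁻⁶ mol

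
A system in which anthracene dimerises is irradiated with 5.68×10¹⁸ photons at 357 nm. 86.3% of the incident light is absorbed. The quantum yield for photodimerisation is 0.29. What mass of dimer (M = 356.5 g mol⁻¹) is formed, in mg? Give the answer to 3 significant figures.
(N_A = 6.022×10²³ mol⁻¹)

0.842 mg

Moles of photons: 5.68×10¹⁸ / 6.022×10²³ = 9.432×10⁻⁶ mol.
Photons absorbed: 0.863 × 9.432×10⁻⁶ = 8.140×10⁻⁶ mol.
Product: Φ × n_abs = 0.29 × 8.140×10⁻⁶ = 2.361×10⁻⁶ mol.
Mass: 2.361×10⁻⁶ × 356.5 = 8.417×10⁻⁴ g = 0.842 mg.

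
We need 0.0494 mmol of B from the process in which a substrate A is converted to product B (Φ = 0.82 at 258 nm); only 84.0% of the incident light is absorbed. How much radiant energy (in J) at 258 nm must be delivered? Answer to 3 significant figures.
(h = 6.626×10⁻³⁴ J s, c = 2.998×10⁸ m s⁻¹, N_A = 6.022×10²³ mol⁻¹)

33.3 J

Product: 0.0494 mmol = 4.94×10⁻⁵ mol.
Photons that must be absorbed: 4.94×10⁻⁵ / 0.82 = 6.024×10⁻⁵ mol.
Incident photons needed: 6.024×10⁻⁵ / 0.840 = 7.171×10⁻⁵ mol.
Photon energy: hc/λ = 7.700×10⁻¹⁹ J; per mole, 4.637×10⁵ J mol⁻¹.
Energy required: 7.171×10⁻⁵ × 4.637×10⁵ = 33.3 J.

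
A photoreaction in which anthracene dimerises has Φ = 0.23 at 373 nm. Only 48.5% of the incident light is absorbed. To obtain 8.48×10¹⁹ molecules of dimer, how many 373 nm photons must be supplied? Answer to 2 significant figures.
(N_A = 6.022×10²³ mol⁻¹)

Product: 8.48×10¹⁹ / 6.022×10²³ = 1.408×10⁻⁴ mol.
Photons that must be absorbed: 1.408×10⁻⁴ / 0.23 = 6.122×10⁻⁴ mol.
Incident photons needed: 6.122×10⁻⁴ / 0.485 = 0.001262 mol.
Photon count: 0.001262 × 6.022×10²³ = 7.6×10²⁰.

7.6×10²⁰ photons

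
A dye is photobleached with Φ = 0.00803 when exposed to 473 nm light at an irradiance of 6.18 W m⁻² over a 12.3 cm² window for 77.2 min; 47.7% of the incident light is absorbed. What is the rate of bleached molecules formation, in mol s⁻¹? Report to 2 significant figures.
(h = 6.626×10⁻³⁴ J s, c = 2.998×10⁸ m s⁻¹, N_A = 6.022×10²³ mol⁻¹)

1.2×10⁻¹⁰ mol s⁻¹

Photon energy at 473 nm: hc/λ = (6.626×10⁻³⁴)(2.998×10⁸)/(473×10⁻⁹) = 4.200×10⁻¹⁹ J.
Energy delivered: (6.18 W m⁻²)(12.3×10⁻⁴ m²)(4632 s) = 35.21 J.
Photons incident: 35.21 / 4.200×10⁻¹⁹ = 8.383×10¹⁹, i.e. 8.383×10¹⁹/6.022×10²³ = 1.392×10⁻⁴ mol.
Photons absorbed: 0.477 × 1.392×10⁻⁴ = 6.640×10⁻⁵ mol.
Product formed: 0.00803 × 6.640×10⁻⁵ = 5.332×10⁻⁷ mol.
Rate: 5.332×10⁻⁷ / 4632 s = 1.2×10⁻¹⁰ mol s⁻¹.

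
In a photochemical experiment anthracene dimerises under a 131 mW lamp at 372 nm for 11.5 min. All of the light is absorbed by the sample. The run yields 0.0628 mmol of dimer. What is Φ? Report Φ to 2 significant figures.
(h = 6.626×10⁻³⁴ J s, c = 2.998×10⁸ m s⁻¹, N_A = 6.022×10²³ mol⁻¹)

Product: 0.0628 mmol = 6.28×10⁻⁵ mol.
Photon energy at 372 nm: hc/λ = (6.626×10⁻³⁴)(2.998×10⁸)/(372×10⁻⁹) = 5.340×10⁻¹⁹ J.
Energy delivered: (131 mW)(690 s) = 90.39 J.
Photons incident: 90.39 / 5.340×10⁻¹⁹ = 1.693×10²⁰, i.e. 1.693×10²⁰/6.022×10²³ = 2.811×10⁻⁴ mol.
Φ = 6.28×10⁻⁵ mol / 2.811×10⁻⁴ mol photons = 0.22.

Φ = 0.22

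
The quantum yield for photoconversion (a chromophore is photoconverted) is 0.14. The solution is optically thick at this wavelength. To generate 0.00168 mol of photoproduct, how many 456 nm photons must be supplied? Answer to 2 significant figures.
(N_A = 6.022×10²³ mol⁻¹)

7.2×10²¹ photons

Photons that must be absorbed: 0.00168 / 0.14 = 0.01200 mol.
Photon count: 0.01200 × 6.022×10²³ = 7.2×10²¹.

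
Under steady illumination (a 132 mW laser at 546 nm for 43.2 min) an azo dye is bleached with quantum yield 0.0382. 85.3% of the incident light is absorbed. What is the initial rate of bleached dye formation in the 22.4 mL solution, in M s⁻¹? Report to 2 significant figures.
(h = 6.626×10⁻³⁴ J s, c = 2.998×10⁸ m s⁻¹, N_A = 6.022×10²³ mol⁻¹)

Photon energy at 546 nm: hc/λ = (6.626×10⁻³⁴)(2.998×10⁸)/(546×10⁻⁹) = 3.638×10⁻¹⁹ J.
Energy delivered: (132 mW)(2592 s) = 342.1 J.
Photons incident: 342.1 / 3.638×10⁻¹⁹ = 9.404×10²⁰, i.e. 9.404×10²⁰/6.022×10²³ = 0.001562 mol.
Photons absorbed: 0.853 × 0.001562 = 0.001332 mol.
Product formed: 0.0382 × 0.001332 = 5.088×10⁻⁵ mol.
Rate: 5.088×10⁻⁵ mol / (2592 s × 0.0224 L) = 8.8×10⁻⁷ M s⁻¹.

8.8×10⁻⁷ M s⁻¹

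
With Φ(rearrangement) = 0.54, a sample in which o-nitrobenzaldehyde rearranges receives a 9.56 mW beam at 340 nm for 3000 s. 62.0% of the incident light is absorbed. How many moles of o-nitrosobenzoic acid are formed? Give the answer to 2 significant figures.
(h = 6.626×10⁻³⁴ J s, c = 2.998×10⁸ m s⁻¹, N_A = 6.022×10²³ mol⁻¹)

Photon energy at 340 nm: hc/λ = (6.626×10⁻³⁴)(2.998×10⁸)/(340×10⁻⁹) = 5.843×10⁻¹⁹ J.
Energy delivered: (9.56 mW)(3000 s) = 28.68 J.
Photons incident: 28.68 / 5.843×10⁻¹⁹ = 4.908×10¹⁹, i.e. 4.908×10¹⁹/6.022×10²³ = 8.150×10⁻⁵ mol.
Photons absorbed: 0.620 × 8.150×10⁻⁵ = 5.053×10⁻⁵ mol.
Product: Φ × n_abs = 0.54 × 5.053×10⁻⁵ = 2.729×10⁻⁵ mol.

2.7×10⁻⁵ mol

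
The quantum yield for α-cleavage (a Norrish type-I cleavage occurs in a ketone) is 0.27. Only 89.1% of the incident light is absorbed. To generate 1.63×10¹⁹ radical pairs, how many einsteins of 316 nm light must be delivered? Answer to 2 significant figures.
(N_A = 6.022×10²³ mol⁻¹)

1.1×10⁻⁴ einstein

Product: 1.63×10¹⁹ / 6.022×10²³ = 2.707×10⁻⁵ mol.
Photons that must be absorbed: 2.707×10⁻⁵ / 0.27 = 1.003×10⁻⁴ mol.
Incident photons needed: 1.003×10⁻⁴ / 0.891 = 1.126×10⁻⁴ mol.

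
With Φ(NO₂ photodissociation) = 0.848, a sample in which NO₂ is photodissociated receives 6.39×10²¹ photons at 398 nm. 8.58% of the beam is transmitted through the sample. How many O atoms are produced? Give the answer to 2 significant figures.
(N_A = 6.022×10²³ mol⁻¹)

5.0×10²¹ atoms

Moles of photons: 6.39×10²¹ / 6.022×10²³ = 0.01061 mol.
Fraction absorbed: 1 − 8.58/100 = 0.9142.
Photons absorbed: 0.9142 × 0.01061 = 0.009700 mol.
Product: Φ × n_abs = 0.848 × 0.009700 = 0.008226 mol.
As a count: 0.008226 × 6.022×10²³ = 5.0×10²¹.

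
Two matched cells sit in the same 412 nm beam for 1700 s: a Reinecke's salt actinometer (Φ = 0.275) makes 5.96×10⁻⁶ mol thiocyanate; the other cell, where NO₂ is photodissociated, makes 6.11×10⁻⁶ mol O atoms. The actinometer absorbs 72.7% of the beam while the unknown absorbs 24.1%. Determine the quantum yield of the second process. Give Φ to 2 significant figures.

Φ = 0.85

Photons absorbed by the actinometer: 5.96×10⁻⁶ / 0.275 = 2.167×10⁻⁵ mol.
Incident flux: 2.167×10⁻⁵ / 0.727 = 2.981×10⁻⁵ einstein.
Absorbed by unknown: 0.241 × 2.981×10⁻⁵ = 7.184×10⁻⁶ mol.
Φ(unknown) = 6.11×10⁻⁶ / 7.184×10⁻⁶ = 0.85.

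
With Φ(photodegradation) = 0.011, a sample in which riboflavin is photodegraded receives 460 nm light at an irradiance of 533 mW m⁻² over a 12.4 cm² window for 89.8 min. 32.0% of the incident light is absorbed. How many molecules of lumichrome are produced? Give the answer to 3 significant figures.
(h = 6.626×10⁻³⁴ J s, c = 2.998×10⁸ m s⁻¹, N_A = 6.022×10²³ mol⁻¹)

Photon energy at 460 nm: hc/λ = (6.626×10⁻³⁴)(2.998×10⁸)/(460×10⁻⁹) = 4.318×10⁻¹⁹ J.
Energy delivered: (533 mW m⁻²)(12.4×10⁻⁴ m²)(5388 s) = 3.561 J.
Photons incident: 3.561 / 4.318×10⁻¹⁹ = 8.247×10¹⁸, i.e. 8.247×10¹⁸/6.022×10²³ = 1.369×10⁻⁵ mol.
Photons absorbed: 0.320 × 1.369×10⁻⁵ = 4.381×10⁻⁶ mol.
Product: Φ × n_abs = 0.011 × 4.381×10⁻⁶ = 4.819×10⁻⁸ mol.
As a count: 4.819×10⁻⁸ × 6.022×10²³ = 2.90×10¹⁶.

2.90×10¹⁶ molecules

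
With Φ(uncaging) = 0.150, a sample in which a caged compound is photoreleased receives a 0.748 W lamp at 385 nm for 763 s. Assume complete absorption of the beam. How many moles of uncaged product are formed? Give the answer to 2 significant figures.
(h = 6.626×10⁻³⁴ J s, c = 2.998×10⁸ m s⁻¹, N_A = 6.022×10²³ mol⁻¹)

2.8×10⁻⁴ mol

Photon energy at 385 nm: hc/λ = (6.626×10⁻³⁴)(2.998×10⁸)/(385×10⁻⁹) = 5.160×10⁻¹⁹ J.
Energy delivered: (0.748 W)(763 s) = 570.7 J.
Photons incident: 570.7 / 5.160×10⁻¹⁹ = 1.106×10²¹, i.e. 1.106×10²¹/6.022×10²³ = 0.001837 mol.
Product: Φ × n_abs = 0.150 × 0.001837 = 2.756×10⁻⁴ mol.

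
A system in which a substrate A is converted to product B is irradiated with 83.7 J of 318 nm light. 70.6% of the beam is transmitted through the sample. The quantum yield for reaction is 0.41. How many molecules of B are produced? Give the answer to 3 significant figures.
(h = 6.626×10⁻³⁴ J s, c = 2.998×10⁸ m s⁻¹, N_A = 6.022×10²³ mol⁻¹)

Photon energy at 318 nm: hc/λ = (6.626×10⁻³⁴)(2.998×10⁸)/(318×10⁻⁹) = 6.247×10⁻¹⁹ J.
Photons incident: 83.7 / 6.247×10⁻¹⁹ = 1.340×10²⁰, i.e. 1.340×10²⁰/6.022×10²³ = 2.225×10⁻⁴ mol.
Fraction absorbed: 1 − 70.6/100 = 0.2940.
Photons absorbed: 0.2940 × 2.225×10⁻⁴ = 6.542×10⁻⁵ mol.
Product: Φ × n_abs = 0.41 × 6.542×10⁻⁵ = 2.682×10⁻⁵ mol.
As a count: 2.682×10⁻⁵ × 6.022×10²³ = 1.62×10¹⁹.

1.62×10¹⁹ molecules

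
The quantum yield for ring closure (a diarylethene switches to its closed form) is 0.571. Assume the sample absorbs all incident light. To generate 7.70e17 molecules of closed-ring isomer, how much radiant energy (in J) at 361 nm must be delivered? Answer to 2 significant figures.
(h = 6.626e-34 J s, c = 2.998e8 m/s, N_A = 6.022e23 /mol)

0.74 J

Product: 7.70e17 / 6.022e23 = 1.279e-6 mol.
Photons that must be absorbed: 1.279e-6 / 0.571 = 2.240e-6 mol.
Photon energy: hc/λ = 5.503e-19 J; per mole, 3.314e5 J mol⁻¹.
Energy required: 2.240e-6 × 3.314e5 = 0.74 J.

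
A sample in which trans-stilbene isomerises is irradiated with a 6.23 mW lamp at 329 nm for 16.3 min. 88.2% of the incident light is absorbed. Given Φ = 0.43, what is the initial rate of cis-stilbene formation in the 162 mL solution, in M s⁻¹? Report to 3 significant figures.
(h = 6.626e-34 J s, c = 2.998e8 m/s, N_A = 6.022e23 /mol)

4.01e-8 M s⁻¹

Photon energy at 329 nm: hc/λ = (6.626e-34)(2.998e8)/(329e-9) = 6.038e-19 J.
Energy delivered: (6.23 mW)(978 s) = 6.093 J.
Photons incident: 6.093 / 6.038e-19 = 1.009e19, i.e. 1.009e19/6.022e23 = 1.676e-5 mol.
Photons absorbed: 0.882 × 1.676e-5 = 1.478e-5 mol.
Product formed: 0.43 × 1.478e-5 = 6.355e-6 mol.
Rate: 6.355e-6 mol / (978 s × 0.162 L) = 4.01e-8 M s⁻¹.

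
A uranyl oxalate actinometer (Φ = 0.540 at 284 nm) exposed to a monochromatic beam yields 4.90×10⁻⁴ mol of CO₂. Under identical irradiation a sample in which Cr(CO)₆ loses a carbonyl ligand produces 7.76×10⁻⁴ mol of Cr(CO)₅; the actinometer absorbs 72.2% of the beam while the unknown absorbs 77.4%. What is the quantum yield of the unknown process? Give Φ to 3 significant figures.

Φ = 0.798

Photons absorbed by the actinometer: 4.90×10⁻⁴ / 0.540 = 9.074×10⁻⁴ mol.
Incident flux: 9.074×10⁻⁴ / 0.722 = 0.001257 einstein.
Absorbed by unknown: 0.774 × 0.001257 = 9.729×10⁻⁴ mol.
Φ(unknown) = 7.76×10⁻⁴ / 9.729×10⁻⁴ = 0.798.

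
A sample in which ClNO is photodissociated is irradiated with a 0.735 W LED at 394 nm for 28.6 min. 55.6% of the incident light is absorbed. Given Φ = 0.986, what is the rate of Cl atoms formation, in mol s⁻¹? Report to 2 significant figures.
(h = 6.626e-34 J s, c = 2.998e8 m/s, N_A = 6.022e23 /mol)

Photon energy at 394 nm: hc/λ = (6.626e-34)(2.998e8)/(394e-9) = 5.042e-19 J.
Energy delivered: (0.735 W)(1716 s) = 1261 J.
Photons incident: 1261 / 5.042e-19 = 2.501e21, i.e. 2.501e21/6.022e23 = 0.004153 mol.
Photons absorbed: 0.556 × 0.004153 = 0.002309 mol.
Product formed: 0.986 × 0.002309 = 0.002277 mol.
Rate: 0.002277 / 1716 s = 1.3e-6 mol s⁻¹.

1.3e-6 mol s⁻¹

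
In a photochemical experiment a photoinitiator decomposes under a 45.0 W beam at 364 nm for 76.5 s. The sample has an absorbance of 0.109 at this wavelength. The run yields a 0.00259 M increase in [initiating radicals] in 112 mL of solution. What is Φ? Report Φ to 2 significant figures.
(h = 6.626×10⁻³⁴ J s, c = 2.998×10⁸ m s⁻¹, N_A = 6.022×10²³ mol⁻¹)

Product: (0.00259 M)(0.112 L) = 2.901×10⁻⁴ mol.
Photon energy at 364 nm: hc/λ = (6.626×10⁻³⁴)(2.998×10⁸)/(364×10⁻⁹) = 5.457×10⁻¹⁹ J.
Energy delivered: (45.0 W)(76.5 s) = 3443 J.
Photons incident: 3443 / 5.457×10⁻¹⁹ = 6.309×10²¹, i.e. 6.309×10²¹/6.022×10²³ = 0.01048 mol.
Fraction absorbed: 1 − 10^(−0.109) = 0.2220.
Photons absorbed: 0.2220 × 0.01048 = 0.002327 mol.
Φ = 2.901×10⁻⁴ mol / 0.002327 mol photons = 0.12.

Φ = 0.12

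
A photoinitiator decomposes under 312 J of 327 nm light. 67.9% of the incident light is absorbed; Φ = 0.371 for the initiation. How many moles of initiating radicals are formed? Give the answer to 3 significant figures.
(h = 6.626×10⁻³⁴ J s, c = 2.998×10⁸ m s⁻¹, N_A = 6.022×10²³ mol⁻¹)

2.15×10⁻⁴ mol

Photon energy at 327 nm: hc/λ = (6.626×10⁻³⁴)(2.998×10⁸)/(327×10⁻⁹) = 6.075×10⁻¹⁹ J.
Photons incident: 312 / 6.075×10⁻¹⁹ = 5.136×10²⁰, i.e. 5.136×10²⁰/6.022×10²³ = 8.529×10⁻⁴ mol.
Photons absorbed: 0.679 × 8.529×10⁻⁴ = 5.791×10⁻⁴ mol.
Product: Φ × n_abs = 0.371 × 5.791×10⁻⁴ = 2.148×10⁻⁴ mol.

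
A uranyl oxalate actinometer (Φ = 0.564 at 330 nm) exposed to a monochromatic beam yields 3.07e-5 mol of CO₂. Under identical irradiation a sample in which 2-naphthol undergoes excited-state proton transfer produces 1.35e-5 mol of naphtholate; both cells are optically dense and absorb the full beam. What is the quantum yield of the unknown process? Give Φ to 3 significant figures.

Φ = 0.248

Photons absorbed by the actinometer: 3.07e-5 / 0.564 = 5.443e-5 mol.
Φ(unknown) = 1.35e-5 / 5.443e-5 = 0.248.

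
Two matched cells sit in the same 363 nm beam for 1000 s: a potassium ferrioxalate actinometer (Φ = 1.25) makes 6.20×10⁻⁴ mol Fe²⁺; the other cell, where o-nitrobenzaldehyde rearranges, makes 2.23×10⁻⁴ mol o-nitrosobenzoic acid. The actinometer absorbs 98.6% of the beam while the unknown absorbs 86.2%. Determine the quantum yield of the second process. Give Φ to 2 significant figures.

Φ = 0.51

Photons absorbed by the actinometer: 6.20×10⁻⁴ / 1.25 = 4.960×10⁻⁴ mol.
Incident flux: 4.960×10⁻⁴ / 0.986 = 5.030×10⁻⁴ einstein.
Absorbed by unknown: 0.862 × 5.030×10⁻⁴ = 4.336×10⁻⁴ mol.
Φ(unknown) = 2.23×10⁻⁴ / 4.336×10⁻⁴ = 0.51.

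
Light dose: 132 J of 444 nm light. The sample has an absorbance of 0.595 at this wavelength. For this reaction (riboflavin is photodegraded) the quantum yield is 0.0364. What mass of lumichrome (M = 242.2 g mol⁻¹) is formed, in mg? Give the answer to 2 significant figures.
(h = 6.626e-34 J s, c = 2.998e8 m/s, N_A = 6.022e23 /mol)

Photon energy at 444 nm: hc/λ = (6.626e-34)(2.998e8)/(444e-9) = 4.474e-19 J.
Photons incident: 132 / 4.474e-19 = 2.950e20, i.e. 2.950e20/6.022e23 = 4.899e-4 mol.
Fraction absorbed: 1 − 10^(−0.595) = 0.7459.
Photons absorbed: 0.7459 × 4.899e-4 = 3.654e-4 mol.
Product: Φ × n_abs = 0.0364 × 3.654e-4 = 1.330e-5 mol.
Mass: 1.330e-5 × 242.2 = 0.003221 g = 3.2 mg.

3.2 mg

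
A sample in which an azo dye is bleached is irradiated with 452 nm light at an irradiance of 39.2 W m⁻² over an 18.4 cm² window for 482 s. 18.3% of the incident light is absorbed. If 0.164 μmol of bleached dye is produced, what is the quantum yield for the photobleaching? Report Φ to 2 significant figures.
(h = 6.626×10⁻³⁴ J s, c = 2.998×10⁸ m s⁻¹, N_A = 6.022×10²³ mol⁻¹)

Φ = 0.0068

Product: 0.164 μmol = 1.64×10⁻⁷ mol.
Photon energy at 452 nm: hc/λ = (6.626×10⁻³⁴)(2.998×10⁸)/(452×10⁻⁹) = 4.395×10⁻¹⁹ J.
Energy delivered: (39.2 W m⁻²)(18.4×10⁻⁴ m²)(482 s) = 34.77 J.
Photons incident: 34.77 / 4.395×10⁻¹⁹ = 7.911×10¹⁹, i.e. 7.911×10¹⁹/6.022×10²³ = 1.314×10⁻⁴ mol.
Photons absorbed: 0.183 × 1.314×10⁻⁴ = 2.405×10⁻⁵ mol.
Φ = 1.64×10⁻⁷ mol / 2.405×10⁻⁵ mol photons = 0.0068.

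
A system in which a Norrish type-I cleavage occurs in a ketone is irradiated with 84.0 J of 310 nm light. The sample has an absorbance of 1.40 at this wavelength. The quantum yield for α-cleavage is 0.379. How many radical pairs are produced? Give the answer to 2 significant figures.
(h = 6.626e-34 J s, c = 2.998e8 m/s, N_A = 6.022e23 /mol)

4.8e19 radical pairs

Photon energy at 310 nm: hc/λ = (6.626e-34)(2.998e8)/(310e-9) = 6.408e-19 J.
Photons incident: 84.0 / 6.408e-19 = 1.311e20, i.e. 1.311e20/6.022e23 = 2.177e-4 mol.
Fraction absorbed: 1 − 10^(−1.40) = 0.9602.
Photons absorbed: 0.9602 × 2.177e-4 = 2.090e-4 mol.
Product: Φ × n_abs = 0.379 × 2.090e-4 = 7.921e-5 mol.
As a count: 7.921e-5 × 6.022e23 = 4.8e19.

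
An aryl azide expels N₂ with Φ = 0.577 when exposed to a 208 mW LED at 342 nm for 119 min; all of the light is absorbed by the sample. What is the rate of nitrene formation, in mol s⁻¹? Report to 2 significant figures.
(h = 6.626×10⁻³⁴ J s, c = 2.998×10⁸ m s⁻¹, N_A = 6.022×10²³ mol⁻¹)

3.4×10⁻⁷ mol s⁻¹

Photon energy at 342 nm: hc/λ = (6.626×10⁻³⁴)(2.998×10⁸)/(342×10⁻⁹) = 5.808×10⁻¹⁹ J.
Energy delivered: (208 mW)(7140 s) = 1485 J.
Photons incident: 1485 / 5.808×10⁻¹⁹ = 2.557×10²¹, i.e. 2.557×10²¹/6.022×10²³ = 0.004246 mol.
Product formed: 0.577 × 0.004246 = 0.002450 mol.
Rate: 0.002450 / 7140 s = 3.4×10⁻⁷ mol s⁻¹.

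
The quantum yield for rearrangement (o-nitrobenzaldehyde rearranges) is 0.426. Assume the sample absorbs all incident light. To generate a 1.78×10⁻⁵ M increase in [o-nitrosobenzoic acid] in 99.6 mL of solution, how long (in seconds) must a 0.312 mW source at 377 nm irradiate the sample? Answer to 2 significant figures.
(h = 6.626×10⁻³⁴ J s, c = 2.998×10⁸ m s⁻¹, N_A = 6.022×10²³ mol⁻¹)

t ≈ 4200 s

Product: (1.78×10⁻⁵ M)(0.0996 L) = 1.773×10⁻⁶ mol.
Photons that must be absorbed: 1.773×10⁻⁶ / 0.426 = 4.162×10⁻⁶ mol.
Photon energy: hc/λ = 5.269×10⁻¹⁹ J; per mole, 3.173×10⁵ J mol⁻¹.
Energy required: 4.162×10⁻⁶ × 3.173×10⁵ = 1.321 J.
Time: 1.321 J / 0.000312 W = 4200 s.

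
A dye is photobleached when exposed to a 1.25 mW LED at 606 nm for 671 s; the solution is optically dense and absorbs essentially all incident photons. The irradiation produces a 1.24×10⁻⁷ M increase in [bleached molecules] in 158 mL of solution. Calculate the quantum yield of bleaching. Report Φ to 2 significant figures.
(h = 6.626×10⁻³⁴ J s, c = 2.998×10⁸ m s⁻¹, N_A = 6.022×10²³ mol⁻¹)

Product: (1.24×10⁻⁷ M)(0.158 L) = 1.959×10⁻⁸ mol.
Photon energy at 606 nm: hc/λ = (6.626×10⁻³⁴)(2.998×10⁸)/(606×10⁻⁹) = 3.278×10⁻¹⁹ J.
Energy delivered: (1.25 mW)(671 s) = 0.8388 J.
Photons incident: 0.8388 / 3.278×10⁻¹⁹ = 2.559×10¹⁸, i.e. 2.559×10¹⁸/6.022×10²³ = 4.249×10⁻⁶ mol.
Φ = 1.959×10⁻⁸ mol / 4.249×10⁻⁶ mol photons = 0.0046.

Φ = 0.0046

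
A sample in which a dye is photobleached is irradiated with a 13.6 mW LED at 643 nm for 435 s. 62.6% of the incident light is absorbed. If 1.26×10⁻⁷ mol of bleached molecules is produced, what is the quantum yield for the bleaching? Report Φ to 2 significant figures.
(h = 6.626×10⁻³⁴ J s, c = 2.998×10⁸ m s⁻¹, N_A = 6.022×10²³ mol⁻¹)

Φ = 0.0063

Photon energy at 643 nm: hc/λ = (6.626×10⁻³⁴)(2.998×10⁸)/(643×10⁻⁹) = 3.089×10⁻¹⁹ J.
Energy delivered: (13.6 mW)(435 s) = 5.916 J.
Photons incident: 5.916 / 3.089×10⁻¹⁹ = 1.915×10¹⁹, i.e. 1.915×10¹⁹/6.022×10²³ = 3.180×10⁻⁵ mol.
Photons absorbed: 0.626 × 3.180×10⁻⁵ = 1.991×10⁻⁵ mol.
Φ = 1.26×10⁻⁷ mol / 1.991×10⁻⁵ mol photons = 0.0063.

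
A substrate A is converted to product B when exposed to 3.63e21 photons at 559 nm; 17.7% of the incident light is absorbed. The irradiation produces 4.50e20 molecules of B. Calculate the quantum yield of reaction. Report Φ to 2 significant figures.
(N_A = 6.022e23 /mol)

Product: 4.50e20 / 6.022e23 = 7.473e-4 mol.
Moles of photons: 3.63e21 / 6.022e23 = 0.006028 mol.
Photons absorbed: 0.177 × 0.006028 = 0.001067 mol.
Φ = 7.473e-4 mol / 0.001067 mol photons = 0.70.

Φ = 0.70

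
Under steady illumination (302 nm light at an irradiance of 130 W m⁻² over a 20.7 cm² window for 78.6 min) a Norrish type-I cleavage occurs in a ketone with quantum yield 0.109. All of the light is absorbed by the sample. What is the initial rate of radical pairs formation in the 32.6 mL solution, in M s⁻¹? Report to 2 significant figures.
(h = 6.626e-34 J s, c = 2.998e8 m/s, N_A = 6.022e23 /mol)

2.3e-6 M s⁻¹

Photon energy at 302 nm: hc/λ = (6.626e-34)(2.998e8)/(302e-9) = 6.578e-19 J.
Energy delivered: (130 W m⁻²)(20.7e-4 m²)(4716 s) = 1269 J.
Photons incident: 1269 / 6.578e-19 = 1.929e21, i.e. 1.929e21/6.022e23 = 0.003203 mol.
Product formed: 0.109 × 0.003203 = 3.491e-4 mol.
Rate: 3.491e-4 mol / (4716 s × 0.0326 L) = 2.3e-6 M s⁻¹.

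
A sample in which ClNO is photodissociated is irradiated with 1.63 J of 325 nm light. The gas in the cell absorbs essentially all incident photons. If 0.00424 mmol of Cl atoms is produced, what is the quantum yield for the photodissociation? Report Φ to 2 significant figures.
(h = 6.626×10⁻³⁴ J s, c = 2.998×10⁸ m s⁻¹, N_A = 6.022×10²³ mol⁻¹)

Φ = 0.96

Product: 0.00424 mmol = 4.24×10⁻⁶ mol.
Photon energy at 325 nm: hc/λ = (6.626×10⁻³⁴)(2.998×10⁸)/(325×10⁻⁹) = 6.112×10⁻¹⁹ J.
Photons incident: 1.63 / 6.112×10⁻¹⁹ = 2.667×10¹⁸, i.e. 2.667×10¹⁸/6.022×10²³ = 4.429×10⁻⁶ mol.
Φ = 4.24×10⁻⁶ mol / 4.429×10⁻⁶ mol photons = 0.96.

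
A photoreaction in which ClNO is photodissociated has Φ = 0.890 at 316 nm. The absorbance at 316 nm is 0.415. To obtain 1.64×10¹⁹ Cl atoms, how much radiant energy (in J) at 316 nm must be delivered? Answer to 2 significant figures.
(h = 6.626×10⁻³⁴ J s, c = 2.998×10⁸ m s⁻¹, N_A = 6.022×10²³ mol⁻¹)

Product: 1.64×10¹⁹ / 6.022×10²³ = 2.723×10⁻⁵ mol.
Photons that must be absorbed: 2.723×10⁻⁵ / 0.890 = 3.060×10⁻⁵ mol.
Fraction absorbed: 1 − 10^(−0.415) = 0.6154.
Incident photons needed: 3.060×10⁻⁵ / 0.6154 = 4.972×10⁻⁵ mol.
Photon energy: hc/λ = 6.286×10⁻¹⁹ J; per mole, 3.785×10⁵ J mol⁻¹.
Energy required: 4.972×10⁻⁵ × 3.785×10⁵ = 19 J.

19 J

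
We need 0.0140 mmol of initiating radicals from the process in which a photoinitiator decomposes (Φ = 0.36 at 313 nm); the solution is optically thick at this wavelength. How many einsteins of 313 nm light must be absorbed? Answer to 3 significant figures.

Product: 0.0140 mmol = 1.40×10⁻⁵ mol.
Photons that must be absorbed: 1.40×10⁻⁵ / 0.36 = 3.889×10⁻⁵ mol.

3.89×10⁻⁵ einstein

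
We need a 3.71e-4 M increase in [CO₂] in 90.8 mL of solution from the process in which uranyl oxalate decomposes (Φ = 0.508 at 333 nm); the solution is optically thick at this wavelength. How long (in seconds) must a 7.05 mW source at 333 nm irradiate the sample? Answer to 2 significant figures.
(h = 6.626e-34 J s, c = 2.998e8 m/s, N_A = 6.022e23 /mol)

Product: (3.71e-4 M)(0.0908 L) = 3.369e-5 mol.
Photons that must be absorbed: 3.369e-5 / 0.508 = 6.632e-5 mol.
Photon energy: hc/λ = 5.965e-19 J; per mole, 3.592e5 J mol⁻¹.
Energy required: 6.632e-5 × 3.592e5 = 23.82 J.
Time: 23.82 J / 0.00705 W = 3400 s.

t ≈ 3400 s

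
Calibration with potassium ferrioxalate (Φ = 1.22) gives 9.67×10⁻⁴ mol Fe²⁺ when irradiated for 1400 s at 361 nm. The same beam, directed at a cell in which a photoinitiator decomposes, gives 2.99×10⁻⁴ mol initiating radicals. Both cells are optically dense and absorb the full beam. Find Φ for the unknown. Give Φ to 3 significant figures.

Photons absorbed by the actinometer: 9.67×10⁻⁴ / 1.22 = 7.926×10⁻⁴ mol.
Φ(unknown) = 2.99×10⁻⁴ / 7.926×10⁻⁴ = 0.377.

Φ = 0.377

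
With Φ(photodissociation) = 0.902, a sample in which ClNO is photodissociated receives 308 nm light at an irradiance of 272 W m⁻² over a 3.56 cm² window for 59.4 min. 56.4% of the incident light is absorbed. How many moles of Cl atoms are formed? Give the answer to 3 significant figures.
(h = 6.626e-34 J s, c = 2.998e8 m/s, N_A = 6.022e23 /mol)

4.52e-4 mol

Photon energy at 308 nm: hc/λ = (6.626e-34)(2.998e8)/(308e-9) = 6.450e-19 J.
Energy delivered: (272 W m⁻²)(3.56e-4 m²)(3564 s) = 345.1 J.
Photons incident: 345.1 / 6.450e-19 = 5.350e20, i.e. 5.350e20/6.022e23 = 8.884e-4 mol.
Photons absorbed: 0.564 × 8.884e-4 = 5.011e-4 mol.
Product: Φ × n_abs = 0.902 × 5.011e-4 = 4.520e-4 mol.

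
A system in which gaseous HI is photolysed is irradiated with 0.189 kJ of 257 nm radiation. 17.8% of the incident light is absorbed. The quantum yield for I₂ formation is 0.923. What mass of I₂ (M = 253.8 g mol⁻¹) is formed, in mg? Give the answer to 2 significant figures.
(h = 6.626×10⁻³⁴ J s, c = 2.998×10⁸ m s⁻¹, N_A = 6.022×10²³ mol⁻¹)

Photon energy at 257 nm: hc/λ = (6.626×10⁻³⁴)(2.998×10⁸)/(257×10⁻⁹) = 7.729×10⁻¹⁹ J.
Incident energy: 0.189 kJ = 189 J.
Photons incident: 189 / 7.729×10⁻¹⁹ = 2.445×10²⁰, i.e. 2.445×10²⁰/6.022×10²³ = 4.060×10⁻⁴ mol.
Photons absorbed: 0.178 × 4.060×10⁻⁴ = 7.227×10⁻⁵ mol.
Product: Φ × n_abs = 0.923 × 7.227×10⁻⁵ = 6.671×10⁻⁵ mol.
Mass: 6.671×10⁻⁵ × 253.8 = 0.01693 g = 17 mg.

17 mg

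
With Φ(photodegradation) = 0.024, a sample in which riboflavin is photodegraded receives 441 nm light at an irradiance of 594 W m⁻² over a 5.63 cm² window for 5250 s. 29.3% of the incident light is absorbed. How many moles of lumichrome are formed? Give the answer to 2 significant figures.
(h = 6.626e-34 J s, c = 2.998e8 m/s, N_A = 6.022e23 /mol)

4.6e-5 mol

Photon energy at 441 nm: hc/λ = (6.626e-34)(2.998e8)/(441e-9) = 4.504e-19 J.
Energy delivered: (594 W m⁻²)(5.63e-4 m²)(5250 s) = 1756 J.
Photons incident: 1756 / 4.504e-19 = 3.899e21, i.e. 3.899e21/6.022e23 = 0.006475 mol.
Photons absorbed: 0.293 × 0.006475 = 0.001897 mol.
Product: Φ × n_abs = 0.024 × 0.001897 = 4.553e-5 mol.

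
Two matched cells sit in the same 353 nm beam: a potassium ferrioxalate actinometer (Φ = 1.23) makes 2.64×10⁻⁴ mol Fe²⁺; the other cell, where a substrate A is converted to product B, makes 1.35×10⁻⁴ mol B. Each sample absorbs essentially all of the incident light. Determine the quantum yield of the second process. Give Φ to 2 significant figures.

Φ = 0.63

Photons absorbed by the actinometer: 2.64×10⁻⁴ / 1.23 = 2.146×10⁻⁴ mol.
Φ(unknown) = 1.35×10⁻⁴ / 2.146×10⁻⁴ = 0.63.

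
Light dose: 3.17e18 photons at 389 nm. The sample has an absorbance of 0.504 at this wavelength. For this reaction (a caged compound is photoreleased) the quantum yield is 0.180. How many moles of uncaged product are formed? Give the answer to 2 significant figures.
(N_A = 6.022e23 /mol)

Moles of photons: 3.17e18 / 6.022e23 = 5.264e-6 mol.
Fraction absorbed: 1 − 10^(−0.504) = 0.6867.
Photons absorbed: 0.6867 × 5.264e-6 = 3.615e-6 mol.
Product: Φ × n_abs = 0.180 × 3.615e-6 = 6.507e-7 mol.

6.5e-7 mol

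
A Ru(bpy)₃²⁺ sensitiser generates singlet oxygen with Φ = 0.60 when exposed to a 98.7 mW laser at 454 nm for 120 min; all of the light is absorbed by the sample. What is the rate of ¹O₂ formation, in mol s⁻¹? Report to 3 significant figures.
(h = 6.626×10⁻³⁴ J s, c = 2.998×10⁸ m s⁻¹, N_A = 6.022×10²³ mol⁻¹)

Photon energy at 454 nm: hc/λ = (6.626×10⁻³⁴)(2.998×10⁸)/(454×10⁻⁹) = 4.375×10⁻¹⁹ J.
Energy delivered: (98.7 mW)(7200 s) = 710.6 J.
Photons incident: 710.6 / 4.375×10⁻¹⁹ = 1.624×10²¹, i.e. 1.624×10²¹/6.022×10²³ = 0.002697 mol.
Product formed: 0.60 × 0.002697 = 0.001618 mol.
Rate: 0.001618 / 7200 s = 2.25×10⁻⁷ mol s⁻¹.

2.25×10⁻⁷ mol s⁻¹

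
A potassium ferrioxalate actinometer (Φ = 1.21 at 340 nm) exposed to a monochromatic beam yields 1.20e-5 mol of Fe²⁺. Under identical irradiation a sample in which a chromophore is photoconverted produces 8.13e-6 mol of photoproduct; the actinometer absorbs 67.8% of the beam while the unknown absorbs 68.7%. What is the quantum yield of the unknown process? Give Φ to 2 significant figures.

Photons absorbed by the actinometer: 1.20e-5 / 1.21 = 9.917e-6 mol.
Incident flux: 9.917e-6 / 0.678 = 1.463e-5 einstein.
Absorbed by unknown: 0.687 × 1.463e-5 = 1.005e-5 mol.
Φ(unknown) = 8.13e-6 / 1.005e-5 = 0.81.

Φ = 0.81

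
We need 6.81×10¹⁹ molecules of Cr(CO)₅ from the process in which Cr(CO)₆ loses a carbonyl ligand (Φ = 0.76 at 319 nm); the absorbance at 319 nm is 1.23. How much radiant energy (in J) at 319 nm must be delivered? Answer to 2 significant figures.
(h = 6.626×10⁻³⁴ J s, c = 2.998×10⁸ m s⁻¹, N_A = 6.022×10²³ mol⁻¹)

Product: 6.81×10¹⁹ / 6.022×10²³ = 1.131×10⁻⁴ mol.
Photons that must be absorbed: 1.131×10⁻⁴ / 0.76 = 1.488×10⁻⁴ mol.
Fraction absorbed: 1 − 10^(−1.23) = 0.9411.
Incident photons needed: 1.488×10⁻⁴ / 0.9411 = 1.581×10⁻⁴ mol.
Photon energy: hc/λ = 6.227×10⁻¹⁹ J; per mole, 3.750×10⁵ J mol⁻¹.
Energy required: 1.581×10⁻⁴ × 3.750×10⁵ = 59 J.

59 J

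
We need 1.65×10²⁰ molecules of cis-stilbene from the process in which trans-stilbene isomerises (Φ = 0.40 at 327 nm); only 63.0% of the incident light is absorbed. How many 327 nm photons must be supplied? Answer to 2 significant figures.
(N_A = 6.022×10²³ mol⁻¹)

6.5×10²⁰ photons

Product: 1.65×10²⁰ / 6.022×10²³ = 2.740×10⁻⁴ mol.
Photons that must be absorbed: 2.740×10⁻⁴ / 0.40 = 6.850×10⁻⁴ mol.
Incident photons needed: 6.850×10⁻⁴ / 0.630 = 0.001087 mol.
Photon count: 0.001087 × 6.022×10²³ = 6.5×10²⁰.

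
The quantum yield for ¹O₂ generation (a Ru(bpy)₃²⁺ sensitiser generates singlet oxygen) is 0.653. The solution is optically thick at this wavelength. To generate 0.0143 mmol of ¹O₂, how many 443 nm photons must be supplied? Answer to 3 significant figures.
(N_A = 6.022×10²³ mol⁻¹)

1.32×10¹⁹ photons

Product: 0.0143 mmol = 1.43×10⁻⁵ mol.
Photons that must be absorbed: 1.43×10⁻⁵ / 0.653 = 2.190×10⁻⁵ mol.
Photon count: 2.190×10⁻⁵ × 6.022×10²³ = 1.32×10¹⁹.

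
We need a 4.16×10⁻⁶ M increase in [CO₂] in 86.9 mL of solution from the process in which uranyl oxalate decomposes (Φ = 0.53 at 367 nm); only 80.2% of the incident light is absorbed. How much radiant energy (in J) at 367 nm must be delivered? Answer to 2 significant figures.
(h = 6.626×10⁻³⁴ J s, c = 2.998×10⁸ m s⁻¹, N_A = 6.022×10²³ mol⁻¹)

0.28 J

Product: (4.16×10⁻⁶ M)(0.0869 L) = 3.615×10⁻⁷ mol.
Photons that must be absorbed: 3.615×10⁻⁷ / 0.53 = 6.821×10⁻⁷ mol.
Incident photons needed: 6.821×10⁻⁷ / 0.802 = 8.505×10⁻⁷ mol.
Photon energy: hc/λ = 5.413×10⁻¹⁹ J; per mole, 3.260×10⁵ J mol⁻¹.
Energy required: 8.505×10⁻⁷ × 3.260×10⁵ = 0.28 J.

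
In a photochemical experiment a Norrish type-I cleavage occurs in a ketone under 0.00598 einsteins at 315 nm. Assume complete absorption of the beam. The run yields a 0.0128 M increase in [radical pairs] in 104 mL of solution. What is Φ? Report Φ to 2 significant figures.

Φ = 0.22

Product: (0.0128 M)(0.104 L) = 0.001331 mol.
Φ = 0.001331 mol / 0.00598 mol photons = 0.22.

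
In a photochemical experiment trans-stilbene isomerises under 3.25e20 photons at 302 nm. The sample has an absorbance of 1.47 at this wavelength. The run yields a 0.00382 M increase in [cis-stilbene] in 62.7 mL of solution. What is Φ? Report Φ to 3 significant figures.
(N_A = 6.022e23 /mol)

Φ = 0.459

Product: (0.00382 M)(0.0627 L) = 2.395e-4 mol.
Moles of photons: 3.25e20 / 6.022e23 = 5.397e-4 mol.
Fraction absorbed: 1 − 10^(−1.47) = 0.9661.
Photons absorbed: 0.9661 × 5.397e-4 = 5.214e-4 mol.
Φ = 2.395e-4 mol / 5.214e-4 mol photons = 0.459.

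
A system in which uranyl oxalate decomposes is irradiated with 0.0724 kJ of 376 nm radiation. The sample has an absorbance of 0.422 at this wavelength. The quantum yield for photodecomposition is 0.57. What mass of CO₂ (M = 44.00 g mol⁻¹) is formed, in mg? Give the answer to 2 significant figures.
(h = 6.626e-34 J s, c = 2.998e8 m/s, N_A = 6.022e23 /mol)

Photon energy at 376 nm: hc/λ = (6.626e-34)(2.998e8)/(376e-9) = 5.283e-19 J.
Incident energy: 0.0724 kJ = 72.4 J.
Photons incident: 72.4 / 5.283e-19 = 1.370e20, i.e. 1.370e20/6.022e23 = 2.275e-4 mol.
Fraction absorbed: 1 − 10^(−0.422) = 0.6216.
Photons absorbed: 0.6216 × 2.275e-4 = 1.414e-4 mol.
Product: Φ × n_abs = 0.57 × 1.414e-4 = 8.060e-5 mol.
Mass: 8.060e-5 × 44.00 = 0.003546 g = 3.5 mg.

3.5 mg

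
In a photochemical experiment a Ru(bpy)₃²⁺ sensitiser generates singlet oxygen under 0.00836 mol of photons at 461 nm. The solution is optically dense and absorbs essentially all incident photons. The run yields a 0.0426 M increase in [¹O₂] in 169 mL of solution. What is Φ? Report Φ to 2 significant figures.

Φ = 0.86

Product: (0.0426 M)(0.169 L) = 0.007199 mol.
Φ = 0.007199 mol / 0.00836 mol photons = 0.86.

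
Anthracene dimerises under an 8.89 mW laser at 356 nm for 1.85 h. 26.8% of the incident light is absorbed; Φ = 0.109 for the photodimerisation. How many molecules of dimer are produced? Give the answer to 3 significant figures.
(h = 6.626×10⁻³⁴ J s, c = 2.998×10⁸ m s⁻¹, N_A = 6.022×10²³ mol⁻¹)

Photon energy at 356 nm: hc/λ = (6.626×10⁻³⁴)(2.998×10⁸)/(356×10⁻⁹) = 5.580×10⁻¹⁹ J.
Energy delivered: (8.89 mW)(6660 s) = 59.21 J.
Photons incident: 59.21 / 5.580×10⁻¹⁹ = 1.061×10²⁰, i.e. 1.061×10²⁰/6.022×10²³ = 1.762×10⁻⁴ mol.
Photons absorbed: 0.268 × 1.762×10⁻⁴ = 4.722×10⁻⁵ mol.
Product: Φ × n_abs = 0.109 × 4.722×10⁻⁵ = 5.147×10⁻⁶ mol.
As a count: 5.147×10⁻⁶ × 6.022×10²³ = 3.10×10¹⁸.

3.10×10¹⁸ molecules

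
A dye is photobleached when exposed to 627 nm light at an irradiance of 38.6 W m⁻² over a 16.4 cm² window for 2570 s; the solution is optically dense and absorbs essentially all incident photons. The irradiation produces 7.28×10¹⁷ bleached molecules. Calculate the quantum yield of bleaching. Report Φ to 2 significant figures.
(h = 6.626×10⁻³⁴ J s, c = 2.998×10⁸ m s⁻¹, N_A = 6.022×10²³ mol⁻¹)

Product: 7.28×10¹⁷ / 6.022×10²³ = 1.209×10⁻⁶ mol.
Photon energy at 627 nm: hc/λ = (6.626×10⁻³⁴)(2.998×10⁸)/(627×10⁻⁹) = 3.168×10⁻¹⁹ J.
Energy delivered: (38.6 W m⁻²)(16.4×10⁻⁴ m²)(2570 s) = 162.7 J.
Photons incident: 162.7 / 3.168×10⁻¹⁹ = 5.136×10²⁰, i.e. 5.136×10²⁰/6.022×10²³ = 8.529×10⁻⁴ mol.
Φ = 1.209×10⁻⁶ mol / 8.529×10⁻⁴ mol photons = 0.0014.

Φ = 0.0014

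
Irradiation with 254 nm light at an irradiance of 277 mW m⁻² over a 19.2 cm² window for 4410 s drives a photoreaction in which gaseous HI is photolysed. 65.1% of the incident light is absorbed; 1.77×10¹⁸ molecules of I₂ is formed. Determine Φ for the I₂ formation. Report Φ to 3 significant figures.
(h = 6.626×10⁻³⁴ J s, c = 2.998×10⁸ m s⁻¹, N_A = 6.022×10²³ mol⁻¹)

Product: 1.77×10¹⁸ / 6.022×10²³ = 2.939×10⁻⁶ mol.
Photon energy at 254 nm: hc/λ = (6.626×10⁻³⁴)(2.998×10⁸)/(254×10⁻⁹) = 7.821×10⁻¹⁹ J.
Energy delivered: (277 mW m⁻²)(19.2×10⁻⁴ m²)(4410 s) = 2.345 J.
Photons incident: 2.345 / 7.821×10⁻¹⁹ = 2.998×10¹⁸, i.e. 2.998×10¹⁸/6.022×10²³ = 4.978×10⁻⁶ mol.
Photons absorbed: 0.651 × 4.978×10⁻⁶ = 3.241×10⁻⁶ mol.
Φ = 2.939×10⁻⁶ mol / 3.241×10⁻⁶ mol photons = 0.907.

Φ = 0.907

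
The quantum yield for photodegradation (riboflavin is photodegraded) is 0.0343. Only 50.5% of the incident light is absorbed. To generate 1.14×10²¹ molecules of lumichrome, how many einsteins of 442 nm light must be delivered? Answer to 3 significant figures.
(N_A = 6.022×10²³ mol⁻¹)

0.109 einstein

Product: 1.14×10²¹ / 6.022×10²³ = 0.001893 mol.
Photons that must be absorbed: 0.001893 / 0.0343 = 0.05519 mol.
Incident photons needed: 0.05519 / 0.505 = 0.1093 mol.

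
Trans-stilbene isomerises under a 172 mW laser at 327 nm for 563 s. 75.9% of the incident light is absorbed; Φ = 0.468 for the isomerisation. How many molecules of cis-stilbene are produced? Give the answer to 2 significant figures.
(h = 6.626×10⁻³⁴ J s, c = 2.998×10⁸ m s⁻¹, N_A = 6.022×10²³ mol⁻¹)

5.7×10¹⁹ molecules

Photon energy at 327 nm: hc/λ = (6.626×10⁻³⁴)(2.998×10⁸)/(327×10⁻⁹) = 6.075×10⁻¹⁹ J.
Energy delivered: (172 mW)(563 s) = 96.84 J.
Photons incident: 96.84 / 6.075×10⁻¹⁹ = 1.594×10²⁰, i.e. 1.594×10²⁰/6.022×10²³ = 2.647×10⁻⁴ mol.
Photons absorbed: 0.759 × 2.647×10⁻⁴ = 2.009×10⁻⁴ mol.
Product: Φ × n_abs = 0.468 × 2.009×10⁻⁴ = 9.402×10⁻⁵ mol.
As a count: 9.402×10⁻⁵ × 6.022×10²³ = 5.7×10¹⁹.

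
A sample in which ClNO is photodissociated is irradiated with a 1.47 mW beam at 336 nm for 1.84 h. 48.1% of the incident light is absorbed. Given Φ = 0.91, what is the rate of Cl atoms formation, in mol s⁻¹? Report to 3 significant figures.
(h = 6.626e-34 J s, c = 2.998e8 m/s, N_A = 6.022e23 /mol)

Photon energy at 336 nm: hc/λ = (6.626e-34)(2.998e8)/(336e-9) = 5.912e-19 J.
Energy delivered: (1.47 mW)(6624 s) = 9.737 J.
Photons incident: 9.737 / 5.912e-19 = 1.647e19, i.e. 1.647e19/6.022e23 = 2.735e-5 mol.
Photons absorbed: 0.481 × 2.735e-5 = 1.316e-5 mol.
Product formed: 0.91 × 1.316e-5 = 1.198e-5 mol.
Rate: 1.198e-5 / 6624 s = 1.81e-9 mol s⁻¹.

1.81e-9 mol s⁻¹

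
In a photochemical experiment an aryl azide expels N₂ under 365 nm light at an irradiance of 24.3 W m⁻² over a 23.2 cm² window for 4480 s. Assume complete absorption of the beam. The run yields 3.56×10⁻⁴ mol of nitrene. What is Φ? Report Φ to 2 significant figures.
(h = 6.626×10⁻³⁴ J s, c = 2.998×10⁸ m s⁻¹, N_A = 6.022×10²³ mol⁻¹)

Φ = 0.46

Photon energy at 365 nm: hc/λ = (6.626×10⁻³⁴)(2.998×10⁸)/(365×10⁻⁹) = 5.442×10⁻¹⁹ J.
Energy delivered: (24.3 W m⁻²)(23.2×10⁻⁴ m²)(4480 s) = 252.6 J.
Photons incident: 252.6 / 5.442×10⁻¹⁹ = 4.642×10²⁰, i.e. 4.642×10²⁰/6.022×10²³ = 7.708×10⁻⁴ mol.
Φ = 3.56×10⁻⁴ mol / 7.708×10⁻⁴ mol photons = 0.46.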